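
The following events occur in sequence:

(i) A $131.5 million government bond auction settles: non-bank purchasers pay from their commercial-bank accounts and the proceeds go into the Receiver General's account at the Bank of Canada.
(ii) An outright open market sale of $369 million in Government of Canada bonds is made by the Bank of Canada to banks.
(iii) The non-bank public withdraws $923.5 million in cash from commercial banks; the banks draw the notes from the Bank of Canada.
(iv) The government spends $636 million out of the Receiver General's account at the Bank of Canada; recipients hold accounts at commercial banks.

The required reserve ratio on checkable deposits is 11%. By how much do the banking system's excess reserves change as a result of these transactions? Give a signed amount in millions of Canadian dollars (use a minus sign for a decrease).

-$741.91 million

Government account inflow $131.5 million: reserves −$131.5M, deposits −$131.5M.
OMO sale (to banks) $369 million: reserves −$369M, deposits 0.
Currency withdrawal $923.5 million: reserves −$923.5M, deposits −$923.5M.
Government spending $636 million: reserves +$636M, deposits +$636M.
Totals: Δreserves = −$788M, Δdeposits = −$419M.
Δrequired reserves = 11% × −$419M = −$46.09M.
Δexcess reserves = Δreserves − Δrequired = −$788M − (−$46.09M) = -$741.91 million.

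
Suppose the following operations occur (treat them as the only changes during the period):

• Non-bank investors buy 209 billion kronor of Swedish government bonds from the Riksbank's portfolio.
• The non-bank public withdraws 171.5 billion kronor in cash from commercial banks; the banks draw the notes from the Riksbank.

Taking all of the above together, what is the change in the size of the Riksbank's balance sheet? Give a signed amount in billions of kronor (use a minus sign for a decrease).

Riksbank balance sheet:
  Assets:      Securities −209B
  Liabilities: Bank reserves −380.5B, Currency in circulation +171.5B
Commercial banking system:
  Assets:      Reserves at CB −380.5B
  Liabilities: Checkable deposits −380.5B
Change in total Riksbank assets = -209 billion.

-209 billion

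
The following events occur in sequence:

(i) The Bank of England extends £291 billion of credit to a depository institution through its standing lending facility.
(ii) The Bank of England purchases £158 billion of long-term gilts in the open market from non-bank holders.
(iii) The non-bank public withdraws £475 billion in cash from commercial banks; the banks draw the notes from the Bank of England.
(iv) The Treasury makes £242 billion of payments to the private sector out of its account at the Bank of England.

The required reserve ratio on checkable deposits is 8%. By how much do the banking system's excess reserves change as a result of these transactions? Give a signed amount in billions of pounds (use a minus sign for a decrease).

+£222 billion

Discount-window loan £291 billion: reserves +£291B, deposits 0.
Asset purchase (from non-banks) £158 billion: reserves +£158B, deposits +£158B.
Currency withdrawal £475 billion: reserves −£475B, deposits −£475B.
Government spending £242 billion: reserves +£242B, deposits +£242B.
Totals: Δreserves = +£216B, Δdeposits = −£75B.
Δrequired reserves = 8% × −£75B = −£6B.
Δexcess reserves = Δreserves − Δrequired = +£216B − (−£6B) = +£222 billion.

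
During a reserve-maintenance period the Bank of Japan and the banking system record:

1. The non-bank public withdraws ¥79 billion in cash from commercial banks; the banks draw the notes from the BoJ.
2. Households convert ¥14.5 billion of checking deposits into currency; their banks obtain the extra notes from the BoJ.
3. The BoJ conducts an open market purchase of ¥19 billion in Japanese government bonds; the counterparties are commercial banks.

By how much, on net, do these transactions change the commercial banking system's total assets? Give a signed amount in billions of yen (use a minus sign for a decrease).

Currency withdrawal ¥79 billion: bank balance sheets shrink → −¥79B.
Currency withdrawal ¥14.5 billion: bank balance sheets shrink → −¥14.5B.
OMO purchase (from banks) ¥19 billion: just an asset swap on bank balance sheets → 0.
Net: −79 − 14.5 + 0 = -¥93.5 billion.

-¥93.5 billion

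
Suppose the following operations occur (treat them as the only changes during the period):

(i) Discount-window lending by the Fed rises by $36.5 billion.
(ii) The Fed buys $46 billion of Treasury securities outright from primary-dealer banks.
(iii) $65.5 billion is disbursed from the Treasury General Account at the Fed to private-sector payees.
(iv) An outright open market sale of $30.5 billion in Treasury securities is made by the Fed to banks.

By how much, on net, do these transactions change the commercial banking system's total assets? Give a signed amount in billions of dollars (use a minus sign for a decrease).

+$102 billion

Discount-window loan $36.5 billion: bank balance sheets expand → +$36.5B.
OMO purchase (from banks) $46 billion: just an asset swap on bank balance sheets → 0.
Government spending $65.5 billion: bank balance sheets expand → +$65.5B.
OMO sale (to banks) $30.5 billion: just an asset swap on bank balance sheets → 0.
Net: 36.5 + 0 + 65.5 + 0 = +$102 billion.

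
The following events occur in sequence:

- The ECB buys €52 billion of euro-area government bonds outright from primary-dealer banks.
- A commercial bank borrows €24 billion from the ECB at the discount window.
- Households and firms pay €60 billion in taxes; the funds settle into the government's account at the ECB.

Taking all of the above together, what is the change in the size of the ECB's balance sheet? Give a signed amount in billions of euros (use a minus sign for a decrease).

OMO purchase (from banks) €52 billion: an ECB asset is acquired → +€52B.
Discount-window loan €24 billion: an ECB asset is acquired → +€24B.
Government account inflow €60 billion: only the composition of liabilities changes → 0.
Net: 52 + 24 + 0 = +€76 billion.

+€76 billion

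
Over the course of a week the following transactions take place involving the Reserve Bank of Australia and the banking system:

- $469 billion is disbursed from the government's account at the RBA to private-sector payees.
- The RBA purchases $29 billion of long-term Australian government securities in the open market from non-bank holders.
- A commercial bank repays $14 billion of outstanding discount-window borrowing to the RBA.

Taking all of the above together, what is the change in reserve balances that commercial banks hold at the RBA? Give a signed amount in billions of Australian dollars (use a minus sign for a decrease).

+$484 billion

RBA balance sheet:
  Assets:      Securities +$29B, Loans to banks −$14B
  Liabilities: Bank reserves +$484B, Government deposits −$469B
So the change in reserve balances that commercial banks hold at the RBA is +$484 billion.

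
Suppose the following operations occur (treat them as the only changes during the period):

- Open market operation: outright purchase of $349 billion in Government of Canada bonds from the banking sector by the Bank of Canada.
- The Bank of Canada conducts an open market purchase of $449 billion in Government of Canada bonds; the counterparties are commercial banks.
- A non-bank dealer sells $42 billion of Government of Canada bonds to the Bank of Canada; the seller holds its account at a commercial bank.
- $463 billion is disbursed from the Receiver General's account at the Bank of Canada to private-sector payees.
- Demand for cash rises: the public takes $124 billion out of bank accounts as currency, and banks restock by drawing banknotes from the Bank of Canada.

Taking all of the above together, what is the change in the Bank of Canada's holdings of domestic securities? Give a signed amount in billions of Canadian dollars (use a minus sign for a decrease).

Bank of Canada balance sheet:
  Assets:      Securities +$840B
  Liabilities: Bank reserves +$1179B, Currency in circulation +$124B, Government deposits −$463B
So the change in the Bank of Canada's holdings of domestic securities is +$840 billion.

+$840 billion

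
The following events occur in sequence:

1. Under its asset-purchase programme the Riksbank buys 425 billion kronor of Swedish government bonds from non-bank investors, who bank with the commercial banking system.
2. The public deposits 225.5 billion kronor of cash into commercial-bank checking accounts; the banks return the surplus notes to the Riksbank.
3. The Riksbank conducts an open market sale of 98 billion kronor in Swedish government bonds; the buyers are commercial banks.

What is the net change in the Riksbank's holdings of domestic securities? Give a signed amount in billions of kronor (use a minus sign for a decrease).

+327 billion

Asset purchase (from non-banks) 425 billion kronor: securities added to the Riksbank's portfolio → +425B.
Currency deposit 225.5 billion kronor: the Riksbank's securities portfolio is untouched → 0.
OMO sale (to banks) 98 billion kronor: securities removed from the Riksbank's portfolio → −98B.
Net: 425 + 0 − 98 = +327 billion.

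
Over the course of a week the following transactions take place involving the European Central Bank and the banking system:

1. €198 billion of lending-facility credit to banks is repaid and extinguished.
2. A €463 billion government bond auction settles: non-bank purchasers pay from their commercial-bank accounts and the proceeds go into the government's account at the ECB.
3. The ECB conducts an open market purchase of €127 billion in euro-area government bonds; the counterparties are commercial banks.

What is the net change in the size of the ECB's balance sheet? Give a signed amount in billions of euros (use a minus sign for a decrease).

-€71 billion

Discount-window repayment €198 billion: an ECB asset is shed → −€198B.
Government account inflow €463 billion: only the composition of liabilities changes → 0.
OMO purchase (from banks) €127 billion: an ECB asset is acquired → +€127B.
Net: −198 + 0 + 127 = -€71 billion.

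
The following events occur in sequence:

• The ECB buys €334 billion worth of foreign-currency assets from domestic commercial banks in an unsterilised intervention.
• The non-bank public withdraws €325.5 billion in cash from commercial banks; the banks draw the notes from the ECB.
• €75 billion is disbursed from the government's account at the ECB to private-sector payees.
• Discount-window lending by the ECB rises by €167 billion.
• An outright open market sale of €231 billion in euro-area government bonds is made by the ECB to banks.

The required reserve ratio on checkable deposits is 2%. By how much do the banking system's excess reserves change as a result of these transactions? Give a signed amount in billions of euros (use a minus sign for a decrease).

+€24.51 billion

FX purchase €334 billion: reserves +€334B, deposits 0.
Currency withdrawal €325.5 billion: reserves −€325.5B, deposits −€325.5B.
Government spending €75 billion: reserves +€75B, deposits +€75B.
Discount-window loan €167 billion: reserves +€167B, deposits 0.
OMO sale (to banks) €231 billion: reserves −€231B, deposits 0.
Totals: Δreserves = +€19.5B, Δdeposits = −€250.5B.
Δrequired reserves = 2% × −€250.5B = −€5.01B.
Δexcess reserves = Δreserves − Δrequired = +€19.5B − (−€5.01B) = +€24.51 billion.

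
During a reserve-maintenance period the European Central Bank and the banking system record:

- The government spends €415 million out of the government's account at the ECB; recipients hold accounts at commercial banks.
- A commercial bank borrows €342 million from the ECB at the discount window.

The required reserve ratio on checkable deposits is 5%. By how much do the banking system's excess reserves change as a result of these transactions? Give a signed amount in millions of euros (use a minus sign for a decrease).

+€736.25 million

Government spending €415 million: reserves +€415M, deposits +€415M.
Discount-window loan €342 million: reserves +€342M, deposits 0.
Totals: Δreserves = +€757M, Δdeposits = +€415M.
Δrequired reserves = 5% × +€415M = +€20.75M.
Δexcess reserves = Δreserves − Δrequired = +€757M − (+€20.75M) = +€736.25 million.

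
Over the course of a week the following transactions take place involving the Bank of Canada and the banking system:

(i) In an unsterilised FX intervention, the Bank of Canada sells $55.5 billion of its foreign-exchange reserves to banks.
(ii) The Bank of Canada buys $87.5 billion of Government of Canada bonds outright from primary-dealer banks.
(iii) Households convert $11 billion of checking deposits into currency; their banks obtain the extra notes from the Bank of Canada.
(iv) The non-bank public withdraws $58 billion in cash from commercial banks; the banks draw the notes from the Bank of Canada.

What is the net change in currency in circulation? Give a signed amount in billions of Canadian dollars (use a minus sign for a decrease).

+$69 billion

FX sale $55.5 billion: no currency enters or leaves circulation → 0.
OMO purchase (from banks) $87.5 billion: no currency enters or leaves circulation → 0.
Currency withdrawal $11 billion: notes leave the central bank → +$11B.
Currency withdrawal $58 billion: notes leave the central bank → +$58B.
Net: 0 + 0 + 11 + 58 = +$69 billion.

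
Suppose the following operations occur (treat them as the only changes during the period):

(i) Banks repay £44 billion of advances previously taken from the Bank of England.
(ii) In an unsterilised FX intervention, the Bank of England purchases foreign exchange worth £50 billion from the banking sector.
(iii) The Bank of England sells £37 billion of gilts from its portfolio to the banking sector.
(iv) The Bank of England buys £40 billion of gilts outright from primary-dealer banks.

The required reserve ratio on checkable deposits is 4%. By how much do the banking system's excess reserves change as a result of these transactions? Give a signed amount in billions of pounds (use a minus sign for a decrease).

+£9 billion

Discount-window repayment £44 billion: reserves −£44B, deposits 0.
FX purchase £50 billion: reserves +£50B, deposits 0.
OMO sale (to banks) £37 billion: reserves −£37B, deposits 0.
OMO purchase (from banks) £40 billion: reserves +£40B, deposits 0.
Totals: Δreserves = +£9B, Δdeposits = 0.
Δrequired reserves = 4% × 0 = 0.
Δexcess reserves = Δreserves − Δrequired = +£9B − (0) = +£9 billion.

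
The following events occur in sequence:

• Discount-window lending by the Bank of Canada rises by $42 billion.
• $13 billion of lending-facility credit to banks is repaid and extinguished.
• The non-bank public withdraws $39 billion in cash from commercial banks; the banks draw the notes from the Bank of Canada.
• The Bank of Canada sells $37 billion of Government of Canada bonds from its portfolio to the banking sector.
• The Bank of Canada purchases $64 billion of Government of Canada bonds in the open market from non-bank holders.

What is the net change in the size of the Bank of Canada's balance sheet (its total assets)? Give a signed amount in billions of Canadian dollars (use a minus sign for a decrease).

+$56 billion

Bank of Canada balance sheet:
  Assets:      Securities +$27B, Loans to banks +$29B
  Liabilities: Bank reserves +$17B, Currency in circulation +$39B
Commercial banking system:
  Assets:      Reserves at CB +$17B, Securities +$37B
  Liabilities: Checkable deposits +$25B, Borrowings from CB +$29B
Change in total Bank of Canada assets = +$56 billion.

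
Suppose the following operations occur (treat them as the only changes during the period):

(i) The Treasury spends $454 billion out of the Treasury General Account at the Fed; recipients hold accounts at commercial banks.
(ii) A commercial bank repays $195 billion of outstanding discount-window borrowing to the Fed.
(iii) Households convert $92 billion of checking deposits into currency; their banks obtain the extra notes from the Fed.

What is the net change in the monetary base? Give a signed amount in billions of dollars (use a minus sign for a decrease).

Government spending $454 billion: a non-base liability converts back to reserves → +$454B.
Discount-window repayment $195 billion: Fed balance sheet contracts → −$195B.
Currency withdrawal $92 billion: just a shift between currency and reserves — both are base money → 0.
Net: 454 − 195 + 0 = +$259 billion.

+$259 billion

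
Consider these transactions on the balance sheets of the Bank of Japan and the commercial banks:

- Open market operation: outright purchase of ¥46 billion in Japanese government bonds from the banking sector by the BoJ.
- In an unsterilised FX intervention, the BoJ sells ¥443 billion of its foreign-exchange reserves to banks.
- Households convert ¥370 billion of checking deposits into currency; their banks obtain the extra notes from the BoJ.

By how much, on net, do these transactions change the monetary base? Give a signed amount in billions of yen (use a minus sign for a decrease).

OMO purchase (from banks) ¥46 billion: BoJ balance sheet expands → +¥46B.
FX sale ¥443 billion: BoJ balance sheet contracts → −¥443B.
Currency withdrawal ¥370 billion: just a shift between currency and reserves — both are base money → 0.
Net: 46 − 443 + 0 = -¥397 billion.

-¥397 billion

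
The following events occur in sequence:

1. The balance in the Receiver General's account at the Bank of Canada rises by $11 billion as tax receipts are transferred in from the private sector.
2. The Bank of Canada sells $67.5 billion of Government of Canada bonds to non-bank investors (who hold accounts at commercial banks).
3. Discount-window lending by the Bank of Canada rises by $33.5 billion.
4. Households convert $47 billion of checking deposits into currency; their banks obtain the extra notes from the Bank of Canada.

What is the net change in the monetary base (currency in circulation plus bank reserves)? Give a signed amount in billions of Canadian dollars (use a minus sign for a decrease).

Government account inflow $11 billion: reserves shift to a non-base liability → −$11B.
Asset sale (to non-banks) $67.5 billion: Bank of Canada balance sheet contracts → −$67.5B.
Discount-window loan $33.5 billion: Bank of Canada balance sheet expands → +$33.5B.
Currency withdrawal $47 billion: just a shift between currency and reserves — both are base money → 0.
Net: −11 − 67.5 + 33.5 + 0 = -$45 billion.

-$45 billion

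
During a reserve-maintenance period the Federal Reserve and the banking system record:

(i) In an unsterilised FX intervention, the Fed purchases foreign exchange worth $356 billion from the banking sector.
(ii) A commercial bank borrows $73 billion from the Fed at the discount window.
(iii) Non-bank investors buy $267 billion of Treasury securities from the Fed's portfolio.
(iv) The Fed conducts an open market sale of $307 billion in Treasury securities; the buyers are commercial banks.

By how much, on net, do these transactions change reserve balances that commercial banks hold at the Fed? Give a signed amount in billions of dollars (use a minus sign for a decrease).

FX purchase $356 billion: the Fed pays by crediting reserve accounts → +$356B.
Discount-window loan $73 billion: the loan is credited to the bank's reserve account → +$73B.
Asset sale (to non-banks) $267 billion: the non-bank buyers' banks settle from reserves → −$267B.
OMO sale (to banks) $307 billion: the buying banks pay out of their reserve balances → −$307B.
Net: 356 + 73 − 267 − 307 = -$145 billion.

-$145 billion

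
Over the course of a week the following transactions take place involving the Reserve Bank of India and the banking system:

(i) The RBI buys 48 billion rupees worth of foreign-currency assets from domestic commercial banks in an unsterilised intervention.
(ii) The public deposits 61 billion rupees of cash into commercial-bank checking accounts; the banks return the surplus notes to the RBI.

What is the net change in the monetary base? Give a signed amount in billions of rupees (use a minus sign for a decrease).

+48 billion

RBI balance sheet:
  Assets:      Foreign assets +48B
  Liabilities: Bank reserves +109B, Currency in circulation −61B
Commercial banking system:
  Assets:      Reserves at CB +109B, Foreign assets −48B
  Liabilities: Checkable deposits +61B
Monetary base = currency + reserves: −61B + (+109B) = +48 billion.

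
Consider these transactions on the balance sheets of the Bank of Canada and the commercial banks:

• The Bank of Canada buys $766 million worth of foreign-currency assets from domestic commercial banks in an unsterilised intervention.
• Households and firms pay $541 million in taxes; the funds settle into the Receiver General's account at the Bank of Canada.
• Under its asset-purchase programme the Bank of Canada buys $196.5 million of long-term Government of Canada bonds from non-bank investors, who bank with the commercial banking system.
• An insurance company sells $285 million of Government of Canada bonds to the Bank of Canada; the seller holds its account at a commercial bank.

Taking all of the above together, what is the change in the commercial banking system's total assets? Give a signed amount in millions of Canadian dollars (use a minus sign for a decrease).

FX purchase $766 million: just an asset swap on bank balance sheets → 0.
Government account inflow $541 million: bank balance sheets shrink → −$541M.
Asset purchase (from non-banks) $196.5 million: bank balance sheets expand → +$196.5M.
Asset purchase (from non-banks) $285 million: bank balance sheets expand → +$285M.
Net: 0 − 541 + 196.5 + 285 = -$59.5 million.

-$59.5 million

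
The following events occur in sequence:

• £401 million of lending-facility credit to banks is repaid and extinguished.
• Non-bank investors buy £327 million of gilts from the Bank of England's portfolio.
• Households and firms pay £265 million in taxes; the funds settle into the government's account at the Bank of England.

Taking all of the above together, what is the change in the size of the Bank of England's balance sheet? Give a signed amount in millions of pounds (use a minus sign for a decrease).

-£728 million

Discount-window repayment £401 million: a Bank of England asset is shed → −£401M.
Asset sale (to non-banks) £327 million: a Bank of England asset is shed → −£327M.
Government account inflow £265 million: only the composition of liabilities changes → 0.
Net: −401 − 327 + 0 = -£728 million.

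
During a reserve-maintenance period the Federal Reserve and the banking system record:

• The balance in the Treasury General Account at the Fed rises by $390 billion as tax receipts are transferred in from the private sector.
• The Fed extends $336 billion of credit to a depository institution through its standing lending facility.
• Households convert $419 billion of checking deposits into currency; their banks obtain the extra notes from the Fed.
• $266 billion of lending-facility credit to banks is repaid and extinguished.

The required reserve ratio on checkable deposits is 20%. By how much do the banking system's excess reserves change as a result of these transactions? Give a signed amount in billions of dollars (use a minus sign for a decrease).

-$577.2 billion

Government account inflow $390 billion: reserves −$390B, deposits −$390B.
Discount-window loan $336 billion: reserves +$336B, deposits 0.
Currency withdrawal $419 billion: reserves −$419B, deposits −$419B.
Discount-window repayment $266 billion: reserves −$266B, deposits 0.
Totals: Δreserves = −$739B, Δdeposits = −$809B.
Δrequired reserves = 20% × −$809B = −$161.8B.
Δexcess reserves = Δreserves − Δrequired = −$739B − (−$161.8B) = -$577.2 billion.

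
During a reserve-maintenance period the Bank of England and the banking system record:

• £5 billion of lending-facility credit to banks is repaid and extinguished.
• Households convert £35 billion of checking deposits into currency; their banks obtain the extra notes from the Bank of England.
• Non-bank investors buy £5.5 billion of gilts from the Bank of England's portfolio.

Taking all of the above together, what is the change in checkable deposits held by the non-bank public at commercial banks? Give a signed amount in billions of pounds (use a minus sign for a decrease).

-£40.5 billion

Discount-window repayment £5 billion: the counterparty is a bank, so public deposits are unchanged → 0.
Currency withdrawal £35 billion: non-bank counterparties' bank balances fall → −£35B.
Asset sale (to non-banks) £5.5 billion: non-bank counterparties' bank balances fall → −£5.5B.
Net: 0 − 35 − 5.5 = -£40.5 billion.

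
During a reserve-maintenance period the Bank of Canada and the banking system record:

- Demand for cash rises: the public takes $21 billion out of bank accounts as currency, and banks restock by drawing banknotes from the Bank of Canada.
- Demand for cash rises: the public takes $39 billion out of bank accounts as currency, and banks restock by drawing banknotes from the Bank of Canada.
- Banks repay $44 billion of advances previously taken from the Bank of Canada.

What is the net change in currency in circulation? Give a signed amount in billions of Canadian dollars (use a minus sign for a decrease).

+$60 billion

Currency withdrawal $21 billion: notes leave the central bank → +$21B.
Currency withdrawal $39 billion: notes leave the central bank → +$39B.
Discount-window repayment $44 billion: no currency enters or leaves circulation → 0.
Net: 21 + 39 + 0 = +$60 billion.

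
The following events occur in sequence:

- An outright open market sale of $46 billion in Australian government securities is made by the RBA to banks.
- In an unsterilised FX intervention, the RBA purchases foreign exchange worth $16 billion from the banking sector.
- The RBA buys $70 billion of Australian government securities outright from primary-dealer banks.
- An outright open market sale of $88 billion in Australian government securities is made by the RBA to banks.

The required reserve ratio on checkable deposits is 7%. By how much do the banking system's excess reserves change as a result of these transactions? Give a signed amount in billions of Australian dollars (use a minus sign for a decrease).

OMO sale (to banks) $46 billion: reserves −$46B, deposits 0.
FX purchase $16 billion: reserves +$16B, deposits 0.
OMO purchase (from banks) $70 billion: reserves +$70B, deposits 0.
OMO sale (to banks) $88 billion: reserves −$88B, deposits 0.
Totals: Δreserves = −$48B, Δdeposits = 0.
Δrequired reserves = 7% × 0 = 0.
Δexcess reserves = Δreserves − Δrequired = −$48B − (0) = -$48 billion.

-$48 billion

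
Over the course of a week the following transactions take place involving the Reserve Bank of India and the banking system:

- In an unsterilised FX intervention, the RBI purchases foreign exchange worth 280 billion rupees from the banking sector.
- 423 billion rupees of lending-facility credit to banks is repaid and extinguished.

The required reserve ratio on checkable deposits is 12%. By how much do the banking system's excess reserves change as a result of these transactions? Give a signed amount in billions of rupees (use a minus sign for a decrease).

FX purchase 280 billion rupees: reserves +280B, deposits 0.
Discount-window repayment 423 billion rupees: reserves −423B, deposits 0.
Totals: Δreserves = −143B, Δdeposits = 0.
Δrequired reserves = 12% × 0 = 0.
Δexcess reserves = Δreserves − Δrequired = −143B − (0) = -143 billion.

-143 billion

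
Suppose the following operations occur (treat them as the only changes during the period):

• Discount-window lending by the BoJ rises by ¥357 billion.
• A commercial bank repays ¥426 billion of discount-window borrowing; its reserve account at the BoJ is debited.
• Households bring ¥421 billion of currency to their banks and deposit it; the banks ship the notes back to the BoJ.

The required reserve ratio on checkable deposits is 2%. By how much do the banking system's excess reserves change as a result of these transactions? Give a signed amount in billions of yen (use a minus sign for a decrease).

Discount-window loan ¥357 billion: reserves +¥357B, deposits 0.
Discount-window repayment ¥426 billion: reserves −¥426B, deposits 0.
Currency deposit ¥421 billion: reserves +¥421B, deposits +¥421B.
Totals: Δreserves = +¥352B, Δdeposits = +¥421B.
Δrequired reserves = 2% × +¥421B = +¥8.42B.
Δexcess reserves = Δreserves − Δrequired = +¥352B − (+¥8.42B) = +¥343.58 billion.

+¥343.58 billion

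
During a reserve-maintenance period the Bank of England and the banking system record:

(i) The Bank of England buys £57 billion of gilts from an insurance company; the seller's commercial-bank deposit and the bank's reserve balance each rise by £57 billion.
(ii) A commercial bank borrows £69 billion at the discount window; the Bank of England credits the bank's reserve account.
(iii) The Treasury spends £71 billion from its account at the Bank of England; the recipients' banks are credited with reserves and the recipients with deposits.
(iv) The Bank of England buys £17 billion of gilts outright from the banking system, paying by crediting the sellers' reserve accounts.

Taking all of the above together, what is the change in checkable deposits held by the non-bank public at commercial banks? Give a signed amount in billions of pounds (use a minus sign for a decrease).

Asset purchase (from non-banks) £57 billion: non-bank counterparties' bank balances rise → +£57B.
Discount-window loan £69 billion: the counterparty is a bank, so public deposits are unchanged → 0.
Government spending £71 billion: non-bank counterparties' bank balances rise → +£71B.
OMO purchase (from banks) £17 billion: the counterparty is a bank, so public deposits are unchanged → 0.
Net: 57 + 0 + 71 + 0 = +£128 billion.

+£128 billion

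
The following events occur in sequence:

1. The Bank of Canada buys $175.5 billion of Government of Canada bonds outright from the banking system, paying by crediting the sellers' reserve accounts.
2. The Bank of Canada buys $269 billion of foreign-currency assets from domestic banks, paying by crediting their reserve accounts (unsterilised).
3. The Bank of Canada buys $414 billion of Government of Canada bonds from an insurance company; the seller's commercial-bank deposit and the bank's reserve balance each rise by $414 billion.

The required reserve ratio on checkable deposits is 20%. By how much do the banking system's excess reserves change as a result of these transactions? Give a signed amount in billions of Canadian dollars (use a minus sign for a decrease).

+$775.7 billion

OMO purchase (from banks) $175.5 billion: reserves +$175.5B, deposits 0.
FX purchase $269 billion: reserves +$269B, deposits 0.
Asset purchase (from non-banks) $414 billion: reserves +$414B, deposits +$414B.
Totals: Δreserves = +$858.5B, Δdeposits = +$414B.
Δrequired reserves = 20% × +$414B = +$82.8B.
Δexcess reserves = Δreserves − Δrequired = +$858.5B − (+$82.8B) = +$775.7 billion.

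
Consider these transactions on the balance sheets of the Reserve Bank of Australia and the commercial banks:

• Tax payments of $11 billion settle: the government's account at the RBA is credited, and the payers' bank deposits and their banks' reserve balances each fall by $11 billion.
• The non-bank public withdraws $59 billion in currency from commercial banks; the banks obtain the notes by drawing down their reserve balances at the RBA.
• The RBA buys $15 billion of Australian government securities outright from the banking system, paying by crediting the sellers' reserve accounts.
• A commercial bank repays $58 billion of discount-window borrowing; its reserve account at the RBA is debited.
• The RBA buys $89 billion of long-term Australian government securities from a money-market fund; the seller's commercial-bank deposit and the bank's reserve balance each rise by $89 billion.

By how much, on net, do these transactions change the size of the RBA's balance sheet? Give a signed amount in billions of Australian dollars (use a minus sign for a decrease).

RBA balance sheet:
  Assets:      Securities +$104B, Loans to banks −$58B
  Liabilities: Bank reserves −$24B, Currency in circulation +$59B, Government deposits +$11B
Commercial banking system:
  Assets:      Reserves at CB −$24B, Securities −$15B
  Liabilities: Checkable deposits +$19B, Borrowings from CB −$58B
Change in total RBA assets = +$46 billion.

+$46 billion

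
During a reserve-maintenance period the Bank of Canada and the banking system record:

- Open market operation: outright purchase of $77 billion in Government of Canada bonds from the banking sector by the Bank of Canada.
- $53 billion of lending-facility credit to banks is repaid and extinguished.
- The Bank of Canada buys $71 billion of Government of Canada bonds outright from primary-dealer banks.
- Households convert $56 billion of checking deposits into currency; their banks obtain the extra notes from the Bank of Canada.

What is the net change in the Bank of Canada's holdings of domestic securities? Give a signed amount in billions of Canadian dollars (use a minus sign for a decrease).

+$148 billion

Bank of Canada balance sheet:
  Assets:      Securities +$148B, Loans to banks −$53B
  Liabilities: Bank reserves +$39B, Currency in circulation +$56B
So the change in the Bank of Canada's holdings of domestic securities is +$148 billion.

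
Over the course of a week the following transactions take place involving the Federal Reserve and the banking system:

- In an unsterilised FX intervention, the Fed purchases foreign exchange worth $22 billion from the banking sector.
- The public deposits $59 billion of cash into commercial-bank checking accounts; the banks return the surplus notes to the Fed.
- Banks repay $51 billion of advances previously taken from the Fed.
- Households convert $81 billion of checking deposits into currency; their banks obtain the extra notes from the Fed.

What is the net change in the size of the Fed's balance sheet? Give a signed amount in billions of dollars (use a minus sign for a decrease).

Fed balance sheet:
  Assets:      Loans to banks −$51B, Foreign assets +$22B
  Liabilities: Bank reserves −$51B, Currency in circulation +$22B
Change in total Fed assets = -$29 billion.

-$29 billion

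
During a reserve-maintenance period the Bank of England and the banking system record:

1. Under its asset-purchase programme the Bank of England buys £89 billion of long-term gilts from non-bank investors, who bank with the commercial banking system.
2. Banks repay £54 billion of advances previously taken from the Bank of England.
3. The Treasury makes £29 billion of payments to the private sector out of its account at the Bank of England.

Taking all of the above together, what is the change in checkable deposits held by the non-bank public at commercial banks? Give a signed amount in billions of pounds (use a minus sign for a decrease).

+£118 billion

Asset purchase (from non-banks) £89 billion: non-bank counterparties' bank balances rise → +£89B.
Discount-window repayment £54 billion: the counterparty is a bank, so public deposits are unchanged → 0.
Government spending £29 billion: non-bank counterparties' bank balances rise → +£29B.
Net: 89 + 0 + 29 = +£118 billion.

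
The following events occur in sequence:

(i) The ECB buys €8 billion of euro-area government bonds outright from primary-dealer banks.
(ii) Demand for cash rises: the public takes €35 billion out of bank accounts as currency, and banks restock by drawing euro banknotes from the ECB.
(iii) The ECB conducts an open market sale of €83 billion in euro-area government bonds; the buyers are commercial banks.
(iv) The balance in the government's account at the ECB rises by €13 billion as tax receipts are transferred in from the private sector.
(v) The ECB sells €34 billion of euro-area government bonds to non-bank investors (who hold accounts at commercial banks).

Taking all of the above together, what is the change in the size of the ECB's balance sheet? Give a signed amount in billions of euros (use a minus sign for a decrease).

-€109 billion

OMO purchase (from banks) €8 billion: an ECB asset is acquired → +€8B.
Currency withdrawal €35 billion: only the composition of liabilities changes → 0.
OMO sale (to banks) €83 billion: an ECB asset is shed → −€83B.
Government account inflow €13 billion: only the composition of liabilities changes → 0.
Asset sale (to non-banks) €34 billion: an ECB asset is shed → −€34B.
Net: 8 + 0 − 83 + 0 − 34 = -€109 billion.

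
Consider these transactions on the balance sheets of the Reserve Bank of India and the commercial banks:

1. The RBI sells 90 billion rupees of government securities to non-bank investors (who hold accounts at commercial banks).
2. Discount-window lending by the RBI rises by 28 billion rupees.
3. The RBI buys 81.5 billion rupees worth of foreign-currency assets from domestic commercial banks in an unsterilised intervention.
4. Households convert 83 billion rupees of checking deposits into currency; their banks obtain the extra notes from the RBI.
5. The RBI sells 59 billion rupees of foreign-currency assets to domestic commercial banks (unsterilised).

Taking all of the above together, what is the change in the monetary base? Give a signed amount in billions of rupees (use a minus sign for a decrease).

-39.5 billion

Asset sale (to non-banks) 90 billion rupees: RBI balance sheet contracts → −90B.
Discount-window loan 28 billion rupees: RBI balance sheet expands → +28B.
FX purchase 81.5 billion rupees: RBI balance sheet expands → +81.5B.
Currency withdrawal 83 billion rupees: just a shift between currency and reserves — both are base money → 0.
FX sale 59 billion rupees: RBI balance sheet contracts → −59B.
Net: −90 + 28 + 81.5 + 0 − 59 = -39.5 billion.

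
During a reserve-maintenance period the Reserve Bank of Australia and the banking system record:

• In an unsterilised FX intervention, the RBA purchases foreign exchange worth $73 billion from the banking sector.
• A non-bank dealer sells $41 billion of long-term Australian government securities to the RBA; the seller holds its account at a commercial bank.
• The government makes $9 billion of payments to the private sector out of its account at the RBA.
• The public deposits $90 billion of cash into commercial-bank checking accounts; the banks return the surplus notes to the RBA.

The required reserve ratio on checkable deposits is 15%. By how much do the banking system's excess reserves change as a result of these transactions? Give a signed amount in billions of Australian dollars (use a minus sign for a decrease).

FX purchase $73 billion: reserves +$73B, deposits 0.
Asset purchase (from non-banks) $41 billion: reserves +$41B, deposits +$41B.
Government spending $9 billion: reserves +$9B, deposits +$9B.
Currency deposit $90 billion: reserves +$90B, deposits +$90B.
Totals: Δreserves = +$213B, Δdeposits = +$140B.
Δrequired reserves = 15% × +$140B = +$21B.
Δexcess reserves = Δreserves − Δrequired = +$213B − (+$21B) = +$192 billion.

+$192 billion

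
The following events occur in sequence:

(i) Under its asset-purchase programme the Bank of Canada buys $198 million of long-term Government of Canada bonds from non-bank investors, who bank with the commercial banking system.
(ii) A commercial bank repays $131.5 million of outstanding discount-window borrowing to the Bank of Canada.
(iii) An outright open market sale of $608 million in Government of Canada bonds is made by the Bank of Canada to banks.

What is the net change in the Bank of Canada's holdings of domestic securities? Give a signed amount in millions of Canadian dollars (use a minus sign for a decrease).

-$410 million

Bank of Canada balance sheet:
  Assets:      Securities −$410M, Loans to banks −$131.5M
  Liabilities: Bank reserves −$541.5M
Commercial banking system:
  Assets:      Reserves at CB −$541.5M, Securities +$608M
  Liabilities: Checkable deposits +$198M, Borrowings from CB −$131.5M
So the change in the Bank of Canada's holdings of domestic securities is -$410 million.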